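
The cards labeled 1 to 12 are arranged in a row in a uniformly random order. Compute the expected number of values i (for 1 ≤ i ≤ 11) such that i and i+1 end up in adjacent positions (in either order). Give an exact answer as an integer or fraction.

For each i ∈ {1,…,11}, let Xᵢ = 1 if i and i+1 are adjacent. P(Xᵢ=1) = 2·(12−1)!/12! = 2/12.
By linearity, E[ΣXᵢ] = (11)·(2/12) = 11/6.

11/6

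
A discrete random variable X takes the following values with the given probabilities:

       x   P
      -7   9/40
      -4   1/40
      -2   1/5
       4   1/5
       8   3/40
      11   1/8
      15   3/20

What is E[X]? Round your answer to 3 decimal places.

2.950

E[X] = (9/40)·(-7) + (1/40)·(-4) + (1/5)·(-2) + (1/5)·4 + (3/40)·8 + (1/8)·11 + (3/20)·15
     = 59/20 ≈ 2.950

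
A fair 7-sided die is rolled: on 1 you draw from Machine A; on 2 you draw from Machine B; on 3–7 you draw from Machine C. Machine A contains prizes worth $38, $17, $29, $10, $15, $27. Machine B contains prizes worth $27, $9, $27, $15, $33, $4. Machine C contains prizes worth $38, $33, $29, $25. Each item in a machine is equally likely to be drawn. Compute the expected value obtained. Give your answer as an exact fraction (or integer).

2377/84 dollars

E[X | Machine A] = (38 + 17 + 29 + 10 + 15 + 27)/6 = 68/3
E[X | Machine B] = (27 + 9 + 27 + 15 + 33 + 4)/6 = 115/6
E[X | Machine C] = (38 + 33 + 29 + 25)/4 = 125/4
E[X] = (1/7)·68/3 + (1/7)·115/6 + (5/7)·125/4 = 2377/84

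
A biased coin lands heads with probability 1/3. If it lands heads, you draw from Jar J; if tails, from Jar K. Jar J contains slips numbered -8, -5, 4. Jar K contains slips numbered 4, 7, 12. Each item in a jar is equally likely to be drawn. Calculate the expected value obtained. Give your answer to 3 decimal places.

4.111

E[X | Jar J] = (-8 − 5 + 4)/3 = -3
E[X | Jar K] = (4 + 7 + 12)/3 = 23/3
E[X] = (1/3)·(-3) + (2/3)·23/3 = 37/9 ≈ 4.111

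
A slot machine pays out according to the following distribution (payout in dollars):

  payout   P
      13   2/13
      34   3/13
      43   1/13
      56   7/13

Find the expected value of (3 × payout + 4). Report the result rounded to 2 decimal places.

133.92

E[3x+4] = (2/13)·43 + (3/13)·106 + (1/13)·133 + (7/13)·172
     = 1741/13 ≈ 133.92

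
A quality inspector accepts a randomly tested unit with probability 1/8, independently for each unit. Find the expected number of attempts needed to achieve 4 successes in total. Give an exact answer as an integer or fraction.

32

By linearity (sum of 4 independent geometric waits), E[trials] = 4/p = 4/(1/8) = 32.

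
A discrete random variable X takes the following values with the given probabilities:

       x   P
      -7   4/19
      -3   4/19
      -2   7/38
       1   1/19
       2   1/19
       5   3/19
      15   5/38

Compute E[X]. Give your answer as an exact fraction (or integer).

E[X] = (4/19)·(-7) + (4/19)·(-3) + (7/38)·(-2) + (1/19)·1 + (1/19)·2 + (3/19)·5 + (5/38)·15
     = 17/38

17/38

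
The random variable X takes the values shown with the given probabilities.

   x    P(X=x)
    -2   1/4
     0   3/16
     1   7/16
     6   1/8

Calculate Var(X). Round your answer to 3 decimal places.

E[X] = (1/4)·(-2) + (3/16)·0 + (7/16)·1 + (1/8)·6 = 11/16
E[X²] = (1/4)·4 + (3/16)·0 + (7/16)·1 + (1/8)·36 = 95/16
Var(X) = 95/16 − (11/16)² = 1399/256 ≈ 5.465

5.465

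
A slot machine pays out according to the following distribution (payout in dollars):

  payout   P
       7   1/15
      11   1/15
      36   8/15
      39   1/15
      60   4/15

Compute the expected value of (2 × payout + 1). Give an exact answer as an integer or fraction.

E[2x+1] = (1/15)·15 + (1/15)·23 + (8/15)·73 + (1/15)·79 + (4/15)·121
     = 79

79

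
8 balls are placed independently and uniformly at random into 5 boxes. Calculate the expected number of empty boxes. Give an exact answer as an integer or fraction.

65536/78125

Let Xⱼ=1 if box j is empty. P(Xⱼ=1) = ((5-1)/5)^8 = 65536/390625.
By linearity, E[#empty] = 5·65536/390625 = 65536/78125.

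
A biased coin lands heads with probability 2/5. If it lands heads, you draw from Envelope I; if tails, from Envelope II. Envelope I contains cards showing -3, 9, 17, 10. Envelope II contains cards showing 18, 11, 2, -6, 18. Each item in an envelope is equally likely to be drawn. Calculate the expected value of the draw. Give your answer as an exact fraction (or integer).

423/50

E[X | Envelope I] = (-3 + 9 + 17 + 10)/4 = 33/4
E[X | Envelope II] = (18 + 11 + 2 − 6 + 18)/5 = 43/5
E[X] = (2/5)·33/4 + (3/5)·43/5 = 423/50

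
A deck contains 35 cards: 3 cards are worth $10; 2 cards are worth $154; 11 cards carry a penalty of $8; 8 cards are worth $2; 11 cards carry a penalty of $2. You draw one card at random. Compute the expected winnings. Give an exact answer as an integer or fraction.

E[payout] = (3/35)·10 + (2/35)·154 + (11/35)·(-8) + (8/35)·2 + (11/35)·(-2) = 244/35

244/35 dollars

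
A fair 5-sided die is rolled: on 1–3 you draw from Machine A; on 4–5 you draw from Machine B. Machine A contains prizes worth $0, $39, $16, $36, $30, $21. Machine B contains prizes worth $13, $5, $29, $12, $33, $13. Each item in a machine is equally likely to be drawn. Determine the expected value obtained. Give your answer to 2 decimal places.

$21.20

E[X | Machine A] = (0 + 39 + 16 + 36 + 30 + 21)/6 = 71/3
E[X | Machine B] = (13 + 5 + 29 + 12 + 33 + 13)/6 = 35/2
E[X] = (3/5)·71/3 + (2/5)·35/2 = 106/5 ≈ 21.20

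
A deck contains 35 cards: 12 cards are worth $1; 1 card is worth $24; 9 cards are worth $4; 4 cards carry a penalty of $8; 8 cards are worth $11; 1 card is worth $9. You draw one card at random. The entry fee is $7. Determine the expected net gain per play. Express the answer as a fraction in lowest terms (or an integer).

E[payout] = (12/35)·1 + (1/35)·24 + (9/35)·4 + (4/35)·(-8) + (8/35)·11 + (1/35)·9 = 137/35
Expected profit = 137/35 − 7 = -108/35

-108/35 dollars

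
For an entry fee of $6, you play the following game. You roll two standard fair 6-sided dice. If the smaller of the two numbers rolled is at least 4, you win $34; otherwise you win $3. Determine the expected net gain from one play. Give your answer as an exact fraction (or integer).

19/4 dollars

E[payout] = (3/4)·3 + (1/4)·34 = 43/4
Expected profit = 43/4 − 6 = 19/4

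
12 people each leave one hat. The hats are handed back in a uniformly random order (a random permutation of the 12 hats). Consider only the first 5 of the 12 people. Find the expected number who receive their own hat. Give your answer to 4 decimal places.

0.4167

Let Xᵢ = 1 if person i gets their own hat. For each i, P(Xᵢ=1) = 1/12.
By linearity of expectation, E[X₁+…+X_5] = 5·(1/12) = 5/12.
≈ 0.4167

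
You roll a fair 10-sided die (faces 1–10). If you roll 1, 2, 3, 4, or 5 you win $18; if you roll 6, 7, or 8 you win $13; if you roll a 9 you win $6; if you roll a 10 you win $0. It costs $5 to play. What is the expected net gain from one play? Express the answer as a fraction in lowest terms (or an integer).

17/2 dollars

E[payout] = (1/10)·0 + (1/10)·6 + (3/10)·13 + (1/2)·18 = 27/2
Expected profit = 27/2 − 5 = 17/2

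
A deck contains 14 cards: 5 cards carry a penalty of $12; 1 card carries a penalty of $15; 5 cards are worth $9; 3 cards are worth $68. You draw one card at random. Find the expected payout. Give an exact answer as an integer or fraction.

87/7 dollars

E[payout] = (5/14)·(-12) + (1/14)·(-15) + (5/14)·9 + (3/14)·68 = 87/7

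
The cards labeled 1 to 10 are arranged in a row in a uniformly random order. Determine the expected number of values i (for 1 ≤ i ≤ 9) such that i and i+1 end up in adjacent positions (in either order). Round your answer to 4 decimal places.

1.8000

For each i ∈ {1,…,9}, let Xᵢ = 1 if i and i+1 are adjacent. P(Xᵢ=1) = 2·(10−1)!/10! = 2/10.
By linearity, E[ΣXᵢ] = (9)·(2/10) = 9/5.
≈ 1.8000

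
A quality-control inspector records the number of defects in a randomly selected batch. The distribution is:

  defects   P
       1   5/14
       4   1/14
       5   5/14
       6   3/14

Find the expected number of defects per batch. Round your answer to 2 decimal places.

E[X] = (5/14)·1 + (1/14)·4 + (5/14)·5 + (3/14)·6
     = 26/7 ≈ 3.71

3.71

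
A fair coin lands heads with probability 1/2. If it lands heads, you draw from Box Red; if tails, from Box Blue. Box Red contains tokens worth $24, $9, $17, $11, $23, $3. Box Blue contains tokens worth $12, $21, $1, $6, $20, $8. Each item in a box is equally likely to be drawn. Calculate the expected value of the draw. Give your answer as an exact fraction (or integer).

155/12 dollars

E[X | Box Red] = (24 + 9 + 17 + 11 + 23 + 3)/6 = 29/2
E[X | Box Blue] = (12 + 21 + 1 + 6 + 20 + 8)/6 = 34/3
E[X] = (1/2)·29/2 + (1/2)·34/3 = 155/12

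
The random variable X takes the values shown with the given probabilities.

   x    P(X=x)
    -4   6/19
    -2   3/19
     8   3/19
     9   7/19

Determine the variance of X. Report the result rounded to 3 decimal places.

36.632

E[X] = (6/19)·(-4) + (3/19)·(-2) + (3/19)·8 + (7/19)·9 = 3
E[X²] = (6/19)·16 + (3/19)·4 + (3/19)·64 + (7/19)·81 = 867/19
Var(X) = 867/19 − (3)² = 696/19 ≈ 36.632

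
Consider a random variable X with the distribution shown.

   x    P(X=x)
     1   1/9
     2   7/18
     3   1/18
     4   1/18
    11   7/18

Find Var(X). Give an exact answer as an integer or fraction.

1559/81

E[X] = (1/9)·1 + (7/18)·2 + (1/18)·3 + (1/18)·4 + (7/18)·11 = 50/9
E[X²] = (1/9)·1 + (7/18)·4 + (1/18)·9 + (1/18)·16 + (7/18)·121 = 451/9
Var(X) = 451/9 − (50/9)² = 1559/81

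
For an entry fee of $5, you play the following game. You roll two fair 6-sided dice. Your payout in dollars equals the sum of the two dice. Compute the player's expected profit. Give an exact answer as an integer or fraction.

$2

Distribution of the sum of the two dice: 2 w.p. 1/36, 3 w.p. 1/18, 4 w.p. 1/12, 5 w.p. 1/9, 6 w.p. 5/36, 7 w.p. 1/6, …
E[payout] = (1/36)·2 + (1/18)·3 + (1/12)·4 + (1/9)·5 + (5/36)·6 + (1/6)·7 + (5/36)·8 + (1/9)·9 + (1/12)·10 + (1/18)·11 + (1/36)·12 = 7
Expected profit = 7 − 5 = 2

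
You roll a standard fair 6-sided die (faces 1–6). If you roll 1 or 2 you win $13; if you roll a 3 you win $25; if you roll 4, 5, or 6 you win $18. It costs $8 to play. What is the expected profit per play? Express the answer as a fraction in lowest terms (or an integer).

19/2 dollars

E[payout] = (1/3)·13 + (1/2)·18 + (1/6)·25 = 35/2
Expected profit = 35/2 − 8 = 19/2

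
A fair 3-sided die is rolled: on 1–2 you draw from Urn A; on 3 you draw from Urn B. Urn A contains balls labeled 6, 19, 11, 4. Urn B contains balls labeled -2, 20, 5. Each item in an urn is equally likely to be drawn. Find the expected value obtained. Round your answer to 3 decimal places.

E[X | Urn A] = (6 + 19 + 11 + 4)/4 = 10
E[X | Urn B] = (-2 + 20 + 5)/3 = 23/3
E[X] = (2/3)·10 + (1/3)·23/3 = 83/9 ≈ 9.222

9.222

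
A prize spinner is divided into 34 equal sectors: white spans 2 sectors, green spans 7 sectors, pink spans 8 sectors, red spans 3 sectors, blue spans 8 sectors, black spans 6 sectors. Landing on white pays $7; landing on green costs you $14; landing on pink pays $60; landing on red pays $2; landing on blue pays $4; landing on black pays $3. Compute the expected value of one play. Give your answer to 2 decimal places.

$13.29

E[payout] = (2/34)·7 + (7/34)·(-14) + (8/34)·60 + (3/34)·2 + (8/34)·4 + (6/34)·3 = 226/17
≈ $13.29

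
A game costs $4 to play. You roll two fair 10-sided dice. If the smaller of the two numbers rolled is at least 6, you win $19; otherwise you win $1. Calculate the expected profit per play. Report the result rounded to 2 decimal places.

$1.50

E[payout] = (3/4)·1 + (1/4)·19 = 11/2
Expected profit = 11/2 − 4 = 3/2 ≈ $1.50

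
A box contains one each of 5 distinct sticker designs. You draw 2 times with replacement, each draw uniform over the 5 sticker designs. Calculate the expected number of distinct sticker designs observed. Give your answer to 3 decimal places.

Let Xⱼ=1 if type j appears at least once. P(Xⱼ=1) = 1 − ((5−1)/5)^2 = 9/25.
E[#distinct] = 5·9/25 = 9/5.
≈ 1.800

1.800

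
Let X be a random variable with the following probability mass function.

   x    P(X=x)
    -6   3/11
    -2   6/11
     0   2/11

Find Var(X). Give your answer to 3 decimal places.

E[X] = (3/11)·(-6) + (6/11)·(-2) + (2/11)·0 = -30/11
E[X²] = (3/11)·36 + (6/11)·4 + (2/11)·0 = 12
Var(X) = 12 − (-30/11)² = 552/121 ≈ 4.562

4.562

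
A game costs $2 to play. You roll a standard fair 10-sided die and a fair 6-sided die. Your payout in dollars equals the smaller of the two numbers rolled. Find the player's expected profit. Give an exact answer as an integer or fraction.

11/12 dollars

Distribution of the smaller of the two numbers rolled: 1 w.p. 1/4, 2 w.p. 13/60, 3 w.p. 11/60, 4 w.p. 3/20, 5 w.p. 7/60, 6 w.p. 1/12
E[payout] = (1/4)·1 + (13/60)·2 + (11/60)·3 + (3/20)·4 + (7/60)·5 + (1/12)·6 = 35/12
Expected profit = 35/12 − 2 = 11/12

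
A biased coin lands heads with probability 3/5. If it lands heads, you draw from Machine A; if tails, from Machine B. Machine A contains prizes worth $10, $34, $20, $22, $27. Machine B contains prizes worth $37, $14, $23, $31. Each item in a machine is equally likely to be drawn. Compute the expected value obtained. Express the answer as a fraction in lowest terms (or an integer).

1203/50 dollars

E[X | Machine A] = (10 + 34 + 20 + 22 + 27)/5 = 113/5
E[X | Machine B] = (37 + 14 + 23 + 31)/4 = 105/4
E[X] = (3/5)·113/5 + (2/5)·105/4 = 1203/50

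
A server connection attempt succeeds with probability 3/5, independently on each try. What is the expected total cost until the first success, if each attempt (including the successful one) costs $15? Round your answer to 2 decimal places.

$25.00

E[#attempts] = 1/p = 5/3; E[cost] = 15·5/3 = 25.
≈ 25.00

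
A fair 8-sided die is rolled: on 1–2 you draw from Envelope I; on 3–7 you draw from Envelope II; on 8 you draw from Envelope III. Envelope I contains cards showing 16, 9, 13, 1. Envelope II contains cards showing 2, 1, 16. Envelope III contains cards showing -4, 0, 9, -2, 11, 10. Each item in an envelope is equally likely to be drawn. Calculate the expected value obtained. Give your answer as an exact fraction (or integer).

331/48

E[X | Envelope I] = (16 + 9 + 13 + 1)/4 = 39/4
E[X | Envelope II] = (2 + 1 + 16)/3 = 19/3
E[X | Envelope III] = (-4 + 0 + 9 − 2 + 11 + 10)/6 = 4
E[X] = (1/4)·39/4 + (5/8)·19/3 + (1/8)·4 = 331/48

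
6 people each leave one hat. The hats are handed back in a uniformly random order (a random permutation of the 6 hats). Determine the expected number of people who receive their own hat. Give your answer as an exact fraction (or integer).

1

Let Xᵢ = 1 if person i gets their own hat. For each i, P(Xᵢ=1) = 1/6.
By linearity of expectation, E[X₁+…+X_6] = 6·(1/6) = 1.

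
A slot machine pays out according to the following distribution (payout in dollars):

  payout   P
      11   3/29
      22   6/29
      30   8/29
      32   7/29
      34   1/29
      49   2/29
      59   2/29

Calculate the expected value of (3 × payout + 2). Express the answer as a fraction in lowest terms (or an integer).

E[3x+2] = (3/29)·35 + (6/29)·68 + (8/29)·92 + (7/29)·98 + (1/29)·104 + (2/29)·149 + (2/29)·179
     = 2695/29

2695/29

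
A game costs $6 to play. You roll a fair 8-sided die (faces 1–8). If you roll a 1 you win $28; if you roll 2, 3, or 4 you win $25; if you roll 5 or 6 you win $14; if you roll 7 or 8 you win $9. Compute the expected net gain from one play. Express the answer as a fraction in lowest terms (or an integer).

101/8 dollars

E[payout] = (1/4)·9 + (1/4)·14 + (3/8)·25 + (1/8)·28 = 149/8
Expected profit = 149/8 − 6 = 101/8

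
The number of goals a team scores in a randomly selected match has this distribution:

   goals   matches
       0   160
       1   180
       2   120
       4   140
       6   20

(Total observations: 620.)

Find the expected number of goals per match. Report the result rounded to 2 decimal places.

Total = 620, so P(goals=0) = 160/620, etc.
E[X] = (8/31)·0 + (9/31)·1 + (6/31)·2 + (7/31)·4 + (1/31)·6
     = 55/31 ≈ 1.77

1.77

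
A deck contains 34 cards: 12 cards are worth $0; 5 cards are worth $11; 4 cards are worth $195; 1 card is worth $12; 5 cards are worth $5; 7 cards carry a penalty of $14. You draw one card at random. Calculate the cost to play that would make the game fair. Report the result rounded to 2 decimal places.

E[payout] = (12/34)·0 + (5/34)·11 + (4/34)·195 + (1/34)·12 + (5/34)·5 + (7/34)·(-14) = 387/17
Fair fee = E[payout] = 387/17 ≈ $22.76

$22.76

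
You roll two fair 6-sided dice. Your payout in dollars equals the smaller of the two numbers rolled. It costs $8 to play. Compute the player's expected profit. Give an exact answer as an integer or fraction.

-197/36 dollars

Distribution of the smaller of the two numbers rolled: 1 w.p. 11/36, 2 w.p. 1/4, 3 w.p. 7/36, 4 w.p. 5/36, 5 w.p. 1/12, 6 w.p. 1/36
E[payout] = (11/36)·1 + (1/4)·2 + (7/36)·3 + (5/36)·4 + (1/12)·5 + (1/36)·6 = 91/36
Expected profit = 91/36 − 8 = -197/36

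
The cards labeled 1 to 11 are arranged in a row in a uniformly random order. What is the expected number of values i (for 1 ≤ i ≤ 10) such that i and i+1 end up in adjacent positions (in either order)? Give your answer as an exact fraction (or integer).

20/11

For each i ∈ {1,…,10}, let Xᵢ = 1 if i and i+1 are adjacent. P(Xᵢ=1) = 2·(11−1)!/11! = 2/11.
By linearity, E[ΣXᵢ] = (10)·(2/11) = 20/11.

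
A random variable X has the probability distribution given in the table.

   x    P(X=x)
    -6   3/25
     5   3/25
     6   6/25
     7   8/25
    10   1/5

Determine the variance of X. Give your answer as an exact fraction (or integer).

E[X] = (3/25)·(-6) + (3/25)·5 + (6/25)·6 + (8/25)·7 + (1/5)·10 = 139/25
E[X²] = (3/25)·36 + (3/25)·25 + (6/25)·36 + (8/25)·49 + (1/5)·100 = 1291/25
Var(X) = 1291/25 − (139/25)² = 12954/625

12954/625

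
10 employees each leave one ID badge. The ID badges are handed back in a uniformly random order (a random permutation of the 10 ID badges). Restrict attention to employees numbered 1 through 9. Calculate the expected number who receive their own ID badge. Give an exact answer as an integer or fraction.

9/10

Let Xᵢ = 1 if person i gets their own ID badge. For each i, P(Xᵢ=1) = 1/10.
By linearity of expectation, E[X₁+…+X_9] = 9·(1/10) = 9/10.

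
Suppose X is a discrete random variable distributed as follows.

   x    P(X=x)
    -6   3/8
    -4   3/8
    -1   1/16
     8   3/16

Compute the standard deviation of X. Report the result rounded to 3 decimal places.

E[X] = -37/16, E[X²] = 505/16
Var(X) = E[X²] − (E[X])² = 505/16 − 1369/256 = 6711/256
SD(X) = √(6711/256) ≈ 5.120

5.120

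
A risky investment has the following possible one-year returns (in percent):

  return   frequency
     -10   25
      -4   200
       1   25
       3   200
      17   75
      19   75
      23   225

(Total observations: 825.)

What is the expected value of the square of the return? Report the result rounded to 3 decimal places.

212.485

Total = 825, so P(return=-10) = 25/825, etc.
E[X²] = (1/33)·100 + (8/33)·16 + (1/33)·1 + (8/33)·9 + (1/11)·289 + (1/11)·361 + (3/11)·529
     = 7012/33 ≈ 212.485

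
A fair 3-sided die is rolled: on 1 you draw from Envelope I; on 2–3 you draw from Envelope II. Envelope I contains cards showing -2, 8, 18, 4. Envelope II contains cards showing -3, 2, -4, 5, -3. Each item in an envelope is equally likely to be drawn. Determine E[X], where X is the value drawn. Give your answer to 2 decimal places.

E[X | Envelope I] = (-2 + 8 + 18 + 4)/4 = 7
E[X | Envelope II] = (-3 + 2 − 4 + 5 − 3)/5 = -3/5
E[X] = (1/3)·7 + (2/3)·(-3/5) = 29/15 ≈ 1.93

1.93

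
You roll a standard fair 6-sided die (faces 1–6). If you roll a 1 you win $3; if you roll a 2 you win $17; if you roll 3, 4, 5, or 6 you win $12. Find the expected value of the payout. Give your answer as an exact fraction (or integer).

E[payout] = (1/6)·3 + (2/3)·12 + (1/6)·17 = 34/3

34/3 dollars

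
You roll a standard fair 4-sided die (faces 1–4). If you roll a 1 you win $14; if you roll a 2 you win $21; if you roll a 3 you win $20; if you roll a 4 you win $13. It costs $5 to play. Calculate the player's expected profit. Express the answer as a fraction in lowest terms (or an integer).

$12

E[payout] = (1/4)·13 + (1/4)·14 + (1/4)·20 + (1/4)·21 = 17
Expected profit = 17 − 5 = 12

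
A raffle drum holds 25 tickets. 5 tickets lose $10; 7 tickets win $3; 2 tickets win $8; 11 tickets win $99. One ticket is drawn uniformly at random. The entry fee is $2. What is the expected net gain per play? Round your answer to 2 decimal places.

E[payout] = (5/25)·(-10) + (7/25)·3 + (2/25)·8 + (11/25)·99 = 1076/25
Expected profit = 1076/25 − 2 = 1026/25 ≈ $41.04

$41.04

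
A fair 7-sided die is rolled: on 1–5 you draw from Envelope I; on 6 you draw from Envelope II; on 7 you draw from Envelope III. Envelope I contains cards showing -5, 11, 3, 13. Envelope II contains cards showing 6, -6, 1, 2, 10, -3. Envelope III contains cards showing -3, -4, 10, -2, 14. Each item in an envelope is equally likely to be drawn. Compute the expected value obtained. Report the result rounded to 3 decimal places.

E[X | Envelope I] = (-5 + 11 + 3 + 13)/4 = 11/2
E[X | Envelope II] = (6 − 6 + 1 + 2 + 10 − 3)/6 = 5/3
E[X | Envelope III] = (-3 − 4 + 10 − 2 + 14)/5 = 3
E[X] = (5/7)·11/2 + (1/7)·5/3 + (1/7)·3 = 193/42 ≈ 4.595

4.595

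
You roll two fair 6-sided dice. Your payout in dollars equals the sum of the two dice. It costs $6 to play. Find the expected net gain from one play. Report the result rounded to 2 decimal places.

Distribution of the sum of the two dice: 2 w.p. 1/36, 3 w.p. 1/18, 4 w.p. 1/12, 5 w.p. 1/9, 6 w.p. 5/36, 7 w.p. 1/6, …
E[payout] = (1/36)·2 + (1/18)·3 + (1/12)·4 + (1/9)·5 + (5/36)·6 + (1/6)·7 + (5/36)·8 + (1/9)·9 + (1/12)·10 + (1/18)·11 + (1/36)·12 = 7
Expected profit = 7 − 6 = 1 ≈ $1.00

$1.00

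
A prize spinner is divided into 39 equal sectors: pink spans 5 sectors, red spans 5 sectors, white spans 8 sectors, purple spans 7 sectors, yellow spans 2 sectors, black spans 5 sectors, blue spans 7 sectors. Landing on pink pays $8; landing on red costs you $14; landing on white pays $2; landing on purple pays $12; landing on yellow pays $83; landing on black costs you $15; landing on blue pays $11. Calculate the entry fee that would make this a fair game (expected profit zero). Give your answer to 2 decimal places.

E[payout] = (5/39)·8 + (5/39)·(-14) + (8/39)·2 + (7/39)·12 + (2/39)·83 + (5/39)·(-15) + (7/39)·11 = 238/39
Fair fee = E[payout] = 238/39 ≈ $6.10

$6.10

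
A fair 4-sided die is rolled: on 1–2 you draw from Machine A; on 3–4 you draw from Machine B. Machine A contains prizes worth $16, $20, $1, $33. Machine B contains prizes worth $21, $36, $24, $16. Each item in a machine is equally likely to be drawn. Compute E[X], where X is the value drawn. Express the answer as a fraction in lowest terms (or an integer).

E[X | Machine A] = (16 + 20 + 1 + 33)/4 = 35/2
E[X | Machine B] = (21 + 36 + 24 + 16)/4 = 97/4
E[X] = (1/2)·35/2 + (1/2)·97/4 = 167/8

167/8 dollars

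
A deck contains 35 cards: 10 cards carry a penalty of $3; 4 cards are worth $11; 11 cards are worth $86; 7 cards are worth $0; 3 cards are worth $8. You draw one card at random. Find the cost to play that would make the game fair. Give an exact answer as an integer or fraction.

E[payout] = (10/35)·(-3) + (4/35)·11 + (11/35)·86 + (7/35)·0 + (3/35)·8 = 984/35
Fair fee = E[payout] = 984/35

984/35 dollars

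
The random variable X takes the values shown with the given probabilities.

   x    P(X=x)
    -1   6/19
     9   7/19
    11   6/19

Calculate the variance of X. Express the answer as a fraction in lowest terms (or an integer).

9552/361

E[X] = (6/19)·(-1) + (7/19)·9 + (6/19)·11 = 123/19
E[X²] = (6/19)·1 + (7/19)·81 + (6/19)·121 = 1299/19
Var(X) = 1299/19 − (123/19)² = 9552/361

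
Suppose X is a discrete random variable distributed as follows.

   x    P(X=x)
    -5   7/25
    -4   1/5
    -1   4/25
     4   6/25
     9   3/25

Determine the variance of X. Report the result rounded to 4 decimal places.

E[X] = (7/25)·(-5) + (1/5)·(-4) + (4/25)·(-1) + (6/25)·4 + (3/25)·9 = -8/25
E[X²] = (7/25)·25 + (1/5)·16 + (4/25)·1 + (6/25)·16 + (3/25)·81 = 598/25
Var(X) = 598/25 − (-8/25)² = 14886/625 ≈ 23.8176

23.8176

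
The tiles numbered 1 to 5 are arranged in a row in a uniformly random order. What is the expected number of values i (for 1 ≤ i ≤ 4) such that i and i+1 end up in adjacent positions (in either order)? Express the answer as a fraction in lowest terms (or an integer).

8/5

For each i ∈ {1,…,4}, let Xᵢ = 1 if i and i+1 are adjacent. P(Xᵢ=1) = 2·(5−1)!/5! = 2/5.
By linearity, E[ΣXᵢ] = (4)·(2/5) = 8/5.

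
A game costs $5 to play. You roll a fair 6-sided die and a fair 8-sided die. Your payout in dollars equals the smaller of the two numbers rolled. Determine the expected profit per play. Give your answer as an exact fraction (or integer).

-107/48 dollars

Distribution of the smaller of the two numbers rolled: 1 w.p. 13/48, 2 w.p. 11/48, 3 w.p. 3/16, 4 w.p. 7/48, 5 w.p. 5/48, 6 w.p. 1/16
E[payout] = (13/48)·1 + (11/48)·2 + (3/16)·3 + (7/48)·4 + (5/48)·5 + (1/16)·6 = 133/48
Expected profit = 133/48 − 5 = -107/48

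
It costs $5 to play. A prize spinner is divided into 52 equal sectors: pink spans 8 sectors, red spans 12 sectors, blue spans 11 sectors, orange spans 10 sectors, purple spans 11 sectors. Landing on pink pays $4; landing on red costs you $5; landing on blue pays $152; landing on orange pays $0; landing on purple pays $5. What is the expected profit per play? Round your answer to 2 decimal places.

E[payout] = (8/52)·4 + (12/52)·(-5) + (11/52)·152 + (10/52)·0 + (11/52)·5 = 1699/52
Expected profit = 1699/52 − 5 = 1439/52 ≈ $27.67

$27.67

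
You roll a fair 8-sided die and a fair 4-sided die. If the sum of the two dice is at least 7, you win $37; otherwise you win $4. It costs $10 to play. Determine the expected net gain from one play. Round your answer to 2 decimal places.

$12.56

E[payout] = (7/16)·4 + (9/16)·37 = 361/16
Expected profit = 361/16 − 10 = 201/16 ≈ $12.56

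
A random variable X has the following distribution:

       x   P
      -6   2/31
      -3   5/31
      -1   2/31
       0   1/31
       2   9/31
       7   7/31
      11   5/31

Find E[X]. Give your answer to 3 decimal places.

E[X] = (2/31)·(-6) + (5/31)·(-3) + (2/31)·(-1) + (1/31)·0 + (9/31)·2 + (7/31)·7 + (5/31)·11
     = 3 ≈ 3.000

3.000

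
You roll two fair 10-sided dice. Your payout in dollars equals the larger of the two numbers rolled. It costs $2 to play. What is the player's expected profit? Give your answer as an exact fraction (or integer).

Distribution of the larger of the two numbers rolled: 1 w.p. 1/100, 2 w.p. 3/100, 3 w.p. 1/20, 4 w.p. 7/100, 5 w.p. 9/100, 6 w.p. 11/100, …
E[payout] = (1/100)·1 + (3/100)·2 + (1/20)·3 + (7/100)·4 + (9/100)·5 + (11/100)·6 + (13/100)·7 + (3/20)·8 + (17/100)·9 + (19/100)·10 = 143/20
Expected profit = 143/20 − 2 = 103/20

103/20 dollars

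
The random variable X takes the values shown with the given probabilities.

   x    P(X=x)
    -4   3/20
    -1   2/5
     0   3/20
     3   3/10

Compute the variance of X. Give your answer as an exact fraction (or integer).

E[X] = (3/20)·(-4) + (2/5)·(-1) + (3/20)·0 + (3/10)·3 = -1/10
E[X²] = (3/20)·16 + (2/5)·1 + (3/20)·0 + (3/10)·9 = 11/2
Var(X) = 11/2 − (-1/10)² = 549/100

549/100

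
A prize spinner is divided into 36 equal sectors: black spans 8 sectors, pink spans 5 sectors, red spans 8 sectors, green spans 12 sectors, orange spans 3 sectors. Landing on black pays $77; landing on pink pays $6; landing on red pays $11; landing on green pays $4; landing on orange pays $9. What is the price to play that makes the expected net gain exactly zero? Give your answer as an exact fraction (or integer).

809/36 dollars

E[payout] = (8/36)·77 + (5/36)·6 + (8/36)·11 + (12/36)·4 + (3/36)·9 = 809/36
Fair fee = E[payout] = 809/36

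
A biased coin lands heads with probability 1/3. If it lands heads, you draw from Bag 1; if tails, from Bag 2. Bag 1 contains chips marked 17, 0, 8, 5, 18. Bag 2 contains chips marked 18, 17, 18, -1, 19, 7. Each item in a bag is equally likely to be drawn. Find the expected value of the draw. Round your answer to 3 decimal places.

E[X | Bag 1] = (17 + 0 + 8 + 5 + 18)/5 = 48/5
E[X | Bag 2] = (18 + 17 + 18 − 1 + 19 + 7)/6 = 13
E[X] = (1/3)·48/5 + (2/3)·13 = 178/15 ≈ 11.867

11.867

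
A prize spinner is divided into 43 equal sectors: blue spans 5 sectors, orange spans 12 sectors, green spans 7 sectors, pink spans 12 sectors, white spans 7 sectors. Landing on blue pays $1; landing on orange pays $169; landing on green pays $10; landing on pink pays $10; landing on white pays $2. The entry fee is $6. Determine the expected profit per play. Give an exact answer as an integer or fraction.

E[payout] = (5/43)·1 + (12/43)·169 + (7/43)·10 + (12/43)·10 + (7/43)·2 = 2237/43
Expected profit = 2237/43 − 6 = 1979/43

1979/43 dollars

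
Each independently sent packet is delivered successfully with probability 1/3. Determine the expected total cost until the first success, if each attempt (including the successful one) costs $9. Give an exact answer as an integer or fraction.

E[#attempts] = 1/p = 3; E[cost] = 9·3 = 27.

$27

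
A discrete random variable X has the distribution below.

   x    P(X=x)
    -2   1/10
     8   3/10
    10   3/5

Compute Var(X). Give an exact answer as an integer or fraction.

309/25

E[X] = (1/10)·(-2) + (3/10)·8 + (3/5)·10 = 41/5
E[X²] = (1/10)·4 + (3/10)·64 + (3/5)·100 = 398/5
Var(X) = 398/5 − (41/5)² = 309/25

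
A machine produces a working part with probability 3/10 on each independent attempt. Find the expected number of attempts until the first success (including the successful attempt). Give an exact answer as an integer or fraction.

For a geometric distribution, E[trials] = 1/p = 1/(3/10) = 10/3.

10/3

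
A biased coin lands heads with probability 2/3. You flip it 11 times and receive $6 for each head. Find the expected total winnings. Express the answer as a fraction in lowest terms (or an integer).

$44

E[#heads] = 11·2/3 = 22/3 (linearity over flips).
E[winnings] = 6·22/3 = 44.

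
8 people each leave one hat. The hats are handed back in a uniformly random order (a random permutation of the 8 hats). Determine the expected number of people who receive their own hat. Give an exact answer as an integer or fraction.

Let Xᵢ = 1 if person i gets their own hat. For each i, P(Xᵢ=1) = 1/8.
By linearity of expectation, E[X₁+…+X_8] = 8·(1/8) = 1.

1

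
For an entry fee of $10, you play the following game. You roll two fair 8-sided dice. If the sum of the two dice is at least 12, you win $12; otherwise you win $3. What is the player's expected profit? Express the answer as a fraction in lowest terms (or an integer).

-313/64 dollars

E[payout] = (49/64)·3 + (15/64)·12 = 327/64
Expected profit = 327/64 − 10 = -313/64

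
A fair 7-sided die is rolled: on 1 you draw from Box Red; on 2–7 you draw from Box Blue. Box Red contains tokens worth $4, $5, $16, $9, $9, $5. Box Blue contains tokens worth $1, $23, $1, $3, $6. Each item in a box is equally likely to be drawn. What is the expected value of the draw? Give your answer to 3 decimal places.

$6.971

E[X | Box Red] = (4 + 5 + 16 + 9 + 9 + 5)/6 = 8
E[X | Box Blue] = (1 + 23 + 1 + 3 + 6)/5 = 34/5
E[X] = (1/7)·8 + (6/7)·34/5 = 244/35 ≈ 6.971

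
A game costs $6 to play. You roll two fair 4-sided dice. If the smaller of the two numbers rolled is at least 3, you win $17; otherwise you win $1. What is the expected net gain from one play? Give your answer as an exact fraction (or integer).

E[payout] = (3/4)·1 + (1/4)·17 = 5
Expected profit = 5 − 6 = -1

-$1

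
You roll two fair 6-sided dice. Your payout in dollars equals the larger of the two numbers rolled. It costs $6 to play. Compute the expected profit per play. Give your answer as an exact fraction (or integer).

-55/36 dollars

Distribution of the larger of the two numbers rolled: 1 w.p. 1/36, 2 w.p. 1/12, 3 w.p. 5/36, 4 w.p. 7/36, 5 w.p. 1/4, 6 w.p. 11/36
E[payout] = (1/36)·1 + (1/12)·2 + (5/36)·3 + (7/36)·4 + (1/4)·5 + (11/36)·6 = 161/36
Expected profit = 161/36 − 6 = -55/36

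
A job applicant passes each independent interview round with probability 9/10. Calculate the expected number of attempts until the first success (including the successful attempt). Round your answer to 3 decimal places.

1.111

For a geometric distribution, E[trials] = 1/p = 1/(9/10) = 10/9.
≈ 1.111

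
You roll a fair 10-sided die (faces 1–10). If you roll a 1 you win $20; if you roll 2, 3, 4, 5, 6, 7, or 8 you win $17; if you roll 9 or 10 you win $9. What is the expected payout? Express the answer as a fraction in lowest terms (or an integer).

157/10 dollars

E[payout] = (1/5)·9 + (7/10)·17 + (1/10)·20 = 157/10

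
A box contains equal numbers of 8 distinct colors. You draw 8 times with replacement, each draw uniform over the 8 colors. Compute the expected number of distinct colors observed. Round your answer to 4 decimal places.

Let Xⱼ=1 if type j appears at least once. P(Xⱼ=1) = 1 − ((8−1)/8)^8 = 11012415/16777216.
E[#distinct] = 8·11012415/16777216 = 11012415/2097152.
≈ 5.2511

5.2511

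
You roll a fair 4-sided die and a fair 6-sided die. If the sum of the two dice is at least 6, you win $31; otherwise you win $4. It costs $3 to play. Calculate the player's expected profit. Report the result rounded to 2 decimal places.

E[payout] = (5/12)·4 + (7/12)·31 = 79/4
Expected profit = 79/4 − 3 = 67/4 ≈ $16.75

$16.75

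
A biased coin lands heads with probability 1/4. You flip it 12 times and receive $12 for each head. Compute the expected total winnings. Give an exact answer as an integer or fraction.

E[#heads] = 12·1/4 = 3 (linearity over flips).
E[winnings] = 12·3 = 36.

$36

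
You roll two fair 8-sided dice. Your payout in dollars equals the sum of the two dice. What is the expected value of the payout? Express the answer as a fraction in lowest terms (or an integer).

Distribution of the sum of the two dice: 2 w.p. 1/64, 3 w.p. 1/32, 4 w.p. 3/64, 5 w.p. 1/16, 6 w.p. 5/64, 7 w.p. 3/32, …
E[payout] = (1/64)·2 + (1/32)·3 + (3/64)·4 + (1/16)·5 + (5/64)·6 + (3/32)·7 + (7/64)·8 + (1/8)·9 + (7/64)·10 + (3/32)·11 + (5/64)·12 + (1/16)·13 + (3/64)·14 + (1/32)·15 + (1/64)·16 = 9

$9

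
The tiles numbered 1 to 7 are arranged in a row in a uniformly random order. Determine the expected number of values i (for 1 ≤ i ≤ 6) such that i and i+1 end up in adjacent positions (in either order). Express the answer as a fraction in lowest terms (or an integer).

12/7

For each i ∈ {1,…,6}, let Xᵢ = 1 if i and i+1 are adjacent. P(Xᵢ=1) = 2·(7−1)!/7! = 2/7.
By linearity, E[ΣXᵢ] = (6)·(2/7) = 12/7.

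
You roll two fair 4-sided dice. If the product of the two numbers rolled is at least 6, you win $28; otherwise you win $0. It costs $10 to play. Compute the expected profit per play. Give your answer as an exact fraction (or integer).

E[payout] = (1/2)·0 + (1/2)·28 = 14
Expected profit = 14 − 10 = 4

$4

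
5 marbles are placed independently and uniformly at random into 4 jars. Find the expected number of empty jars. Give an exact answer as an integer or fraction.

243/256

Let Xⱼ=1 if jar j is empty. P(Xⱼ=1) = ((4-1)/4)^5 = 243/1024.
By linearity, E[#empty] = 4·243/1024 = 243/256.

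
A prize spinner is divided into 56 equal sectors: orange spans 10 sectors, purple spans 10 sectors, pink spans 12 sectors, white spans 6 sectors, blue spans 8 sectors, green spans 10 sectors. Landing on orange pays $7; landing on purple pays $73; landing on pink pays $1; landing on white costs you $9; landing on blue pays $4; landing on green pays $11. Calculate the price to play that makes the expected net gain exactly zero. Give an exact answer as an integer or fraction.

E[payout] = (10/56)·7 + (10/56)·73 + (12/56)·1 + (6/56)·(-9) + (8/56)·4 + (10/56)·11 = 225/14
Fair fee = E[payout] = 225/14

225/14 dollars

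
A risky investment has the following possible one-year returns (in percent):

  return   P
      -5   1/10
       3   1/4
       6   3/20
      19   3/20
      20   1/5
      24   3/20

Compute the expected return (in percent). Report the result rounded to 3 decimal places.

E[X] = (1/10)·(-5) + (1/4)·3 + (3/20)·6 + (3/20)·19 + (1/5)·20 + (3/20)·24
     = 58/5 ≈ 11.600

11.600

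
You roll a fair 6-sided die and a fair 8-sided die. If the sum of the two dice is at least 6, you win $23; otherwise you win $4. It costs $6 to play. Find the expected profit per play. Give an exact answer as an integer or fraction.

313/24 dollars

E[payout] = (5/24)·4 + (19/24)·23 = 457/24
Expected profit = 457/24 − 6 = 313/24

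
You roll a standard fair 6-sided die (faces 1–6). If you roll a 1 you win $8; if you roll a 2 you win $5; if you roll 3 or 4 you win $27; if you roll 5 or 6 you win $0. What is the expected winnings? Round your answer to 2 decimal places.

E[payout] = (1/3)·0 + (1/6)·5 + (1/6)·8 + (1/3)·27 = 67/6
≈ $11.17

$11.17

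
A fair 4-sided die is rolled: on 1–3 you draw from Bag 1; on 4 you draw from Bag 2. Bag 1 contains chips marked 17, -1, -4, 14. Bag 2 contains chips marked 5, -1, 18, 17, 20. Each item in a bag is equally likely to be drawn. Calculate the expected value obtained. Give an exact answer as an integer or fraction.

E[X | Bag 1] = (17 − 1 − 4 + 14)/4 = 13/2
E[X | Bag 2] = (5 − 1 + 18 + 17 + 20)/5 = 59/5
E[X] = (3/4)·13/2 + (1/4)·59/5 = 313/40

313/40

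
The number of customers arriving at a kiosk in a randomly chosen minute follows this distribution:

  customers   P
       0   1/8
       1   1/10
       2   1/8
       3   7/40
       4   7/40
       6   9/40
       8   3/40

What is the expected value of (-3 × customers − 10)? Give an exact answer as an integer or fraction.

E[-3x-10] = (1/8)·(-10) + (1/10)·(-13) + (1/8)·(-16) + (7/40)·(-19) + (7/40)·(-22) + (9/40)·(-28) + (3/40)·(-34)
     = -823/40

-823/40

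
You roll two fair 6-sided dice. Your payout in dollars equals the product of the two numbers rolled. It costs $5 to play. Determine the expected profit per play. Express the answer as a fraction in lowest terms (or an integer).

Distribution of the product of the two numbers rolled: 1 w.p. 1/36, 2 w.p. 1/18, 3 w.p. 1/18, 4 w.p. 1/12, 5 w.p. 1/18, 6 w.p. 1/9, …
E[payout] = (1/36)·1 + (1/18)·2 + (1/18)·3 + (1/12)·4 + (1/18)·5 + (1/9)·6 + (1/18)·8 + (1/36)·9 + (1/18)·10 + (1/9)·12 + (1/18)·15 + (1/36)·16 + (1/18)·18 + (1/18)·20 + (1/18)·24 + (1/36)·25 + (1/18)·30 + (1/36)·36 = 49/4
Expected profit = 49/4 − 5 = 29/4

29/4 dollars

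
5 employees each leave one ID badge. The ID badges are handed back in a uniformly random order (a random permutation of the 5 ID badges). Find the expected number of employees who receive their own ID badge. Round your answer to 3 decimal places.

1.000

Let Xᵢ = 1 if person i gets their own ID badge. For each i, P(Xᵢ=1) = 1/5.
By linearity of expectation, E[X₁+…+X_5] = 5·(1/5) = 1.
≈ 1.000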